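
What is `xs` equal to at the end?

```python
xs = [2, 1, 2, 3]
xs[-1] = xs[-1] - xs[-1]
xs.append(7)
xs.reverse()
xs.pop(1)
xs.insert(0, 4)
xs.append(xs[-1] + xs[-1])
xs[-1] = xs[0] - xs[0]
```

xs[-1] = xs[-1]-xs[-1] = 3-3 = 0 → [2, 1, 2, 0]
append 7 → [2, 1, 2, 0, 7]
reverse → [7, 0, 2, 1, 2]
pop(1) removes 0 → [7, 2, 1, 2]
insert 4 at 0 → [4, 7, 2, 1, 2]
append xs[-1]+xs[-1] = 2+2 = 4 → [4, 7, 2, 1, 2, 4]
xs[-1] = xs[0]-xs[0] = 4-4 = 0 → [4, 7, 2, 1, 2, 0]

[4, 7, 2, 1, 2, 0]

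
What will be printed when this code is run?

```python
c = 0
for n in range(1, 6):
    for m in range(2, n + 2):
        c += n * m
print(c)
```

n=1,m=2: c = 0+2 = 2
n=2,m=2: c = 2+4 = 6
n=2,m=3: c = 6+6 = 12
n=3,m=2: c = 12+6 = 18
n=3,m=3: c = 18+9 = 27
n=3,m=4: c = 27+12 = 39
n=4,m=2: c = 39+8 = 47
n=4,m=3: c = 47+12 = 59
n=4,m=4: c = 59+16 = 75
n=4,m=5: c = 75+20 = 95
n=5,m=2: c = 95+10 = 105
n=5,m=3: c = 105+15 = 120
n=5,m=4: c = 120+20 = 140
n=5,m=5: c = 140+25 = 165
n=5,m=6: c = 165+30 = 195

195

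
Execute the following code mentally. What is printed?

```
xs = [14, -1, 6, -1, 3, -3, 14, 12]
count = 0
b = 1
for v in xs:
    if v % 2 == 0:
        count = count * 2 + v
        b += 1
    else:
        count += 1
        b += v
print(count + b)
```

v=14: even, count = 0*2+14 = 14; b=2
v=-1: not even, count = 14+1 = 15; b=1
v=6: even, count = 15*2+6 = 36; b=2
v=-1: not even, count = 36+1 = 37; b=1
v=3: not even, count = 37+1 = 38; b=4
v=-3: not even, count = 38+1 = 39; b=1
v=14: even, count = 39*2+14 = 92; b=2
v=12: even, count = 92*2+12 = 196; b=3
count+b = 196+3 = 199

199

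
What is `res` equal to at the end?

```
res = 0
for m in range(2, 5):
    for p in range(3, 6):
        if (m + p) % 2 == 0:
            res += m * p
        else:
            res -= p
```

28

m=2,p=3: odd sum, res = 0-3 = -3
m=2,p=4: even sum, res = (-3)+8 = 5
m=2,p=5: odd sum, res = 5-5 = 0
m=3,p=3: even sum, res = 0+9 = 9
m=3,p=4: odd sum, res = 9-4 = 5
m=3,p=5: even sum, res = 5+15 = 20
m=4,p=3: odd sum, res = 20-3 = 17
m=4,p=4: even sum, res = 17+16 = 33
m=4,p=5: odd sum, res = 33-5 = 28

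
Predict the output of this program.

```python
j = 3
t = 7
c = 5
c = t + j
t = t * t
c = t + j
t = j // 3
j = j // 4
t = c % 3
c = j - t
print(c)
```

c = 7+3 = 10
t = 7*7 = 49
c = 49+3 = 52
t = 3//3 = 1
j = 3//4 = 0
t = 52%3 = 1
c = 0-1 = -1

-1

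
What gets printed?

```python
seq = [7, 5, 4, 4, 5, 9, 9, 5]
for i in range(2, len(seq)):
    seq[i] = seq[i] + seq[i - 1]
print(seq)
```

[7, 5, 9, 13, 18, 27, 36, 41]

i=2: seq[2] = 4+5 = 9 → [7, 5, 9, 4, 5, 9, 9, 5]
i=3: seq[3] = 4+9 = 13 → [7, 5, 9, 13, 5, 9, 9, 5]
i=4: seq[4] = 5+13 = 18 → [7, 5, 9, 13, 18, 9, 9, 5]
i=5: seq[5] = 9+18 = 27 → [7, 5, 9, 13, 18, 27, 9, 5]
i=6: seq[6] = 9+27 = 36 → [7, 5, 9, 13, 18, 27, 36, 5]
i=7: seq[7] = 5+36 = 41 → [7, 5, 9, 13, 18, 27, 36, 41]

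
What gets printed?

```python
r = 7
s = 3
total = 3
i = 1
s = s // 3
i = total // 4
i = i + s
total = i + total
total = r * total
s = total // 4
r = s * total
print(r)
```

s = 3//3 = 1
i = 3//4 = 0
i = 0+1 = 1
total = 1+3 = 4
total = 7*4 = 28
s = 28//4 = 7
r = 7*28 = 196

196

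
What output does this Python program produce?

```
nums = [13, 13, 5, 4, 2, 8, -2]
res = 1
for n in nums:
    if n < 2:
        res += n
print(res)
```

-1

n=13: not <2
n=13: not <2
n=5: not <2
n=4: not <2
n=2: not <2
n=8: not <2
n=-2: <2, res = 1+(-2) = -1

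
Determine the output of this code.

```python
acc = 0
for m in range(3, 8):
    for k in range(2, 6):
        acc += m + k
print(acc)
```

m=3,k=2: acc = 0+5 = 5
m=3,k=3: acc = 5+6 = 11
m=3,k=4: acc = 11+7 = 18
m=3,k=5: acc = 18+8 = 26
m=4,k=2: acc = 26+6 = 32
m=4,k=3: acc = 32+7 = 39
m=4,k=4: acc = 39+8 = 47
m=4,k=5: acc = 47+9 = 56
m=5,k=2: acc = 56+7 = 63
m=5,k=3: acc = 63+8 = 71
m=5,k=4: acc = 71+9 = 80
m=5,k=5: acc = 80+10 = 90
m=6,k=2: acc = 90+8 = 98
m=6,k=3: acc = 98+9 = 107
m=6,k=4: acc = 107+10 = 117
m=6,k=5: acc = 117+11 = 128
m=7,k=2: acc = 128+9 = 137
m=7,k=3: acc = 137+10 = 147
m=7,k=4: acc = 147+11 = 158
m=7,k=5: acc = 158+12 = 170

170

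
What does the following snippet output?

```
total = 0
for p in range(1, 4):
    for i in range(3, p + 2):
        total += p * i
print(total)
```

27

p=2,i=3: total = 0+6 = 6
p=3,i=3: total = 6+9 = 15
p=3,i=4: total = 15+12 = 27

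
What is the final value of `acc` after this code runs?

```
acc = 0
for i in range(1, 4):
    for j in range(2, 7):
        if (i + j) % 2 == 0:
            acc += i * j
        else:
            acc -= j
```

i=1,j=2: odd sum, acc = 0-2 = -2
i=1,j=3: even sum, acc = (-2)+3 = 1
i=1,j=4: odd sum, acc = 1-4 = -3
i=1,j=5: even sum, acc = (-3)+5 = 2
i=1,j=6: odd sum, acc = 2-6 = -4
i=2,j=2: even sum, acc = (-4)+4 = 0
i=2,j=3: odd sum, acc = 0-3 = -3
i=2,j=4: even sum, acc = (-3)+8 = 5
i=2,j=5: odd sum, acc = 5-5 = 0
i=2,j=6: even sum, acc = 0+12 = 12
i=3,j=2: odd sum, acc = 12-2 = 10
i=3,j=3: even sum, acc = 10+9 = 19
i=3,j=4: odd sum, acc = 19-4 = 15
i=3,j=5: even sum, acc = 15+15 = 30
i=3,j=6: odd sum, acc = 30-6 = 24

24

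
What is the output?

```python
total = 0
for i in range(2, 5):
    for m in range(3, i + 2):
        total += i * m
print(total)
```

75

i=2,m=3: total = 0+6 = 6
i=3,m=3: total = 6+9 = 15
i=3,m=4: total = 15+12 = 27
i=4,m=3: total = 27+12 = 39
i=4,m=4: total = 39+16 = 55
i=4,m=5: total = 55+20 = 75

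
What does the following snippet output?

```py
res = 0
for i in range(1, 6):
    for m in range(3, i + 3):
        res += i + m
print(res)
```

120

i=1,m=3: res = 0+4 = 4
i=2,m=3: res = 4+5 = 9
i=2,m=4: res = 9+6 = 15
i=3,m=3: res = 15+6 = 21
i=3,m=4: res = 21+7 = 28
i=3,m=5: res = 28+8 = 36
i=4,m=3: res = 36+7 = 43
i=4,m=4: res = 43+8 = 51
i=4,m=5: res = 51+9 = 60
i=4,m=6: res = 60+10 = 70
i=5,m=3: res = 70+8 = 78
i=5,m=4: res = 78+9 = 87
i=5,m=5: res = 87+10 = 97
i=5,m=6: res = 97+11 = 108
i=5,m=7: res = 108+12 = 120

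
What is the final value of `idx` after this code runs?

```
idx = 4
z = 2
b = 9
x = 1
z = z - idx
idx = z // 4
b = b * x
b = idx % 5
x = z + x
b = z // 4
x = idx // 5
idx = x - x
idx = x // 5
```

-1

z = 2-4 = -2
idx = (-2)//4 = -1
b = 9*1 = 9
b = (-1)%5 = 4
x = (-2)+1 = -1
b = (-2)//4 = -1
x = (-1)//5 = -1
idx = (-1)-(-1) = 0
idx = (-1)//5 = -1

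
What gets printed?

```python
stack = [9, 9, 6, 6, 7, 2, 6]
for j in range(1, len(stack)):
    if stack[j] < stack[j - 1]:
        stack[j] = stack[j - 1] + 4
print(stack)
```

[9, 9, 13, 17, 21, 25, 29]

j=1: 9>=9, unchanged → [9, 9, 6, 6, 7, 2, 6]
j=2: 6<9, stack[2] = 9+4 = 13 → [9, 9, 13, 6, 7, 2, 6]
j=3: 6<13, stack[3] = 13+4 = 17 → [9, 9, 13, 17, 7, 2, 6]
j=4: 7<17, stack[4] = 17+4 = 21 → [9, 9, 13, 17, 21, 2, 6]
j=5: 2<21, stack[5] = 21+4 = 25 → [9, 9, 13, 17, 21, 25, 6]
j=6: 6<25, stack[6] = 25+4 = 29 → [9, 9, 13, 17, 21, 25, 29]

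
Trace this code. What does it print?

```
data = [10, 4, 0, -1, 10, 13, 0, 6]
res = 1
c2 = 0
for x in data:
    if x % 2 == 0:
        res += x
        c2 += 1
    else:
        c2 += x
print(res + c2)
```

x=10: even, res = 1+10 = 11; c2=1
x=4: even, res = 11+4 = 15; c2=2
x=0: even, res = 15+0 = 15; c2=3
x=-1: not even; c2=2
x=10: even, res = 15+10 = 25; c2=3
x=13: not even; c2=16
x=0: even, res = 25+0 = 25; c2=17
x=6: even, res = 25+6 = 31; c2=18
res+c2 = 31+18 = 49

49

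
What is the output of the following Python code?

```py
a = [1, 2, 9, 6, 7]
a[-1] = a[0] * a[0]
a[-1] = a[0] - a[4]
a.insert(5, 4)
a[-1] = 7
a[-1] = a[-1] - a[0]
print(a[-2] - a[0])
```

-1

a[-1] = a[0]*a[0] = 1*1 = 1 → [1, 2, 9, 6, 1]
a[-1] = a[0]-a[4] = 1-1 = 0 → [1, 2, 9, 6, 0]
insert 4 at 5 → [1, 2, 9, 6, 0, 4]
a[-1] = 7 → [1, 2, 9, 6, 0, 7]
a[-1] = a[-1]-a[0] = 7-1 = 6 → [1, 2, 9, 6, 0, 6]
a[-2]-a[0] = 0-1 = -1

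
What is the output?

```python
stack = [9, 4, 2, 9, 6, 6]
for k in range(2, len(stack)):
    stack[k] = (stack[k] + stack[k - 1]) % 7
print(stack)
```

[9, 4, 6, 1, 0, 6]

k=2: stack[2] = (2+4)%7 = 6 → [9, 4, 6, 9, 6, 6]
k=3: stack[3] = (9+6)%7 = 1 → [9, 4, 6, 1, 6, 6]
k=4: stack[4] = (6+1)%7 = 0 → [9, 4, 6, 1, 0, 6]
k=5: stack[5] = (6+0)%7 = 6 → [9, 4, 6, 1, 0, 6]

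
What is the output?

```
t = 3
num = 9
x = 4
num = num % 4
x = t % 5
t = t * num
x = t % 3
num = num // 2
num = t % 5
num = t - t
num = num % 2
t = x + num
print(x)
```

0

num = 9%4 = 1
x = 3%5 = 3
t = 3*1 = 3
x = 3%3 = 0
num = 1//2 = 0
num = 3%5 = 3
num = 3-3 = 0
num = 0%2 = 0
t = 0+0 = 0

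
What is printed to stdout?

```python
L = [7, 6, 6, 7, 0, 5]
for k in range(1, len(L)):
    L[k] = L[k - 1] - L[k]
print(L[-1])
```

k=1: L[1] = 7-6 = 1 → [7, 1, 6, 7, 0, 5]
k=2: L[2] = 1-6 = -5 → [7, 1, -5, 7, 0, 5]
k=3: L[3] = (-5)-7 = -12 → [7, 1, -5, -12, 0, 5]
k=4: L[4] = (-12)-0 = -12 → [7, 1, -5, -12, -12, 5]
k=5: L[5] = (-12)-5 = -17 → [7, 1, -5, -12, -12, -17]

-17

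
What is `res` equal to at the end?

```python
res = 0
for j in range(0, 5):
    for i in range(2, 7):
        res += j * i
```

200

j=0,i=2: res = 0+0 = 0
j=0,i=3: res = 0+0 = 0
j=0,i=4: res = 0+0 = 0
j=0,i=5: res = 0+0 = 0
j=0,i=6: res = 0+0 = 0
j=1,i=2: res = 0+2 = 2
j=1,i=3: res = 2+3 = 5
j=1,i=4: res = 5+4 = 9
j=1,i=5: res = 9+5 = 14
j=1,i=6: res = 14+6 = 20
j=2,i=2: res = 20+4 = 24
j=2,i=3: res = 24+6 = 30
j=2,i=4: res = 30+8 = 38
j=2,i=5: res = 38+10 = 48
j=2,i=6: res = 48+12 = 60
j=3,i=2: res = 60+6 = 66
j=3,i=3: res = 66+9 = 75
j=3,i=4: res = 75+12 = 87
j=3,i=5: res = 87+15 = 102
j=3,i=6: res = 102+18 = 120
j=4,i=2: res = 120+8 = 128
j=4,i=3: res = 128+12 = 140
j=4,i=4: res = 140+16 = 156
j=4,i=5: res = 156+20 = 176
j=4,i=6: res = 176+24 = 200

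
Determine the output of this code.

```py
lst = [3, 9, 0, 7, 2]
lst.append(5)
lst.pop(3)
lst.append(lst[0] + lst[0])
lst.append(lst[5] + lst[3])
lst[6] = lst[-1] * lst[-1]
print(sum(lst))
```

append 5 → [3, 9, 0, 7, 2, 5]
pop(3) removes 7 → [3, 9, 0, 2, 5]
append lst[0]+lst[0] = 3+3 = 6 → [3, 9, 0, 2, 5, 6]
append lst[5]+lst[3] = 6+2 = 8 → [3, 9, 0, 2, 5, 6, 8]
lst[6] = lst[-1]*lst[-1] = 8*8 = 64 → [3, 9, 0, 2, 5, 6, 64]
sum = 89

89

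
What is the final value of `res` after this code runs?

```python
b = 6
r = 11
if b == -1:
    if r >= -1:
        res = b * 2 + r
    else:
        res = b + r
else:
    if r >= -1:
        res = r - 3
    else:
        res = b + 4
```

8

b=6, r=11
b == -1 is False; r >= -1 is True
→ res = r - 3 = 8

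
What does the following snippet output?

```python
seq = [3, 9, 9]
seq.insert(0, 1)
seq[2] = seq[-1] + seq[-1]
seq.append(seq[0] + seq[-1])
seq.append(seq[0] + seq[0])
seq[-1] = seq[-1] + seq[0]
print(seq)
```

[1, 3, 18, 9, 10, 3]

insert 1 at 0 → [1, 3, 9, 9]
seq[2] = seq[-1]+seq[-1] = 9+9 = 18 → [1, 3, 18, 9]
append seq[0]+seq[-1] = 1+9 = 10 → [1, 3, 18, 9, 10]
append seq[0]+seq[0] = 1+1 = 2 → [1, 3, 18, 9, 10, 2]
seq[-1] = seq[-1]+seq[0] = 2+1 = 3 → [1, 3, 18, 9, 10, 3]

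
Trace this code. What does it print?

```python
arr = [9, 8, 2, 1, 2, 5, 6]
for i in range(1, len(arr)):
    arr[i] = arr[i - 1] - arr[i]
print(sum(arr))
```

-21

i=1: arr[1] = 9-8 = 1 → [9, 1, 2, 1, 2, 5, 6]
i=2: arr[2] = 1-2 = -1 → [9, 1, -1, 1, 2, 5, 6]
i=3: arr[3] = (-1)-1 = -2 → [9, 1, -1, -2, 2, 5, 6]
i=4: arr[4] = (-2)-2 = -4 → [9, 1, -1, -2, -4, 5, 6]
i=5: arr[5] = (-4)-5 = -9 → [9, 1, -1, -2, -4, -9, 6]
i=6: arr[6] = (-9)-6 = -15 → [9, 1, -1, -2, -4, -9, -15]
sum = -21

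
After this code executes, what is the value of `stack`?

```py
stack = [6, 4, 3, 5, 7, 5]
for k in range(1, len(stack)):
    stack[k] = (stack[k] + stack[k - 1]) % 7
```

k=1: stack[1] = (4+6)%7 = 3 → [6, 3, 3, 5, 7, 5]
k=2: stack[2] = (3+3)%7 = 6 → [6, 3, 6, 5, 7, 5]
k=3: stack[3] = (5+6)%7 = 4 → [6, 3, 6, 4, 7, 5]
k=4: stack[4] = (7+4)%7 = 4 → [6, 3, 6, 4, 4, 5]
k=5: stack[5] = (5+4)%7 = 2 → [6, 3, 6, 4, 4, 2]

[6, 3, 6, 4, 4, 2]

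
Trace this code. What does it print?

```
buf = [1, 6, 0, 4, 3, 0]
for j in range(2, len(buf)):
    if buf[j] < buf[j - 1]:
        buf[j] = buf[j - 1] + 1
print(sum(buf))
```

j=2: 0<6, buf[2] = 6+1 = 7 → [1, 6, 7, 4, 3, 0]
j=3: 4<7, buf[3] = 7+1 = 8 → [1, 6, 7, 8, 3, 0]
j=4: 3<8, buf[4] = 8+1 = 9 → [1, 6, 7, 8, 9, 0]
j=5: 0<9, buf[5] = 9+1 = 10 → [1, 6, 7, 8, 9, 10]
sum = 41

41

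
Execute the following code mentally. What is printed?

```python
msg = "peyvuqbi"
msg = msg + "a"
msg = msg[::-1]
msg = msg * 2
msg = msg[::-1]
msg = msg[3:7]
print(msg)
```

vuqb

+ 'a' → 'peyvuqbia'
reverse → 'aibquvyep'
repeat ×2 → 'aibquvyepaibquvyep'
reverse → 'peyvuqbiapeyvuqbia'
slice [3:7] → 'vuqb'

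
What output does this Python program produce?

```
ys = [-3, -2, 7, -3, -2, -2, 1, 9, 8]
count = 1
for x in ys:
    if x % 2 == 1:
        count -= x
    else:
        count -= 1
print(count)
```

x=-3: odd, count = 1-(-3) = 4
x=-2: not odd, count = 4-1 = 3
x=7: odd, count = 3-7 = -4
x=-3: odd, count = (-4)-(-3) = -1
x=-2: not odd, count = (-1)-1 = -2
x=-2: not odd, count = (-2)-1 = -3
x=1: odd, count = (-3)-1 = -4
x=9: odd, count = (-4)-9 = -13
x=8: not odd, count = (-13)-1 = -14

-14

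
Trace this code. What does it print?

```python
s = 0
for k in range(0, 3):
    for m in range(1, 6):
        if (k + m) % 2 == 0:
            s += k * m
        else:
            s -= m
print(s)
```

-3

k=0,m=1: odd sum, s = 0-1 = -1
k=0,m=2: even sum, s = (-1)+0 = -1
k=0,m=3: odd sum, s = (-1)-3 = -4
k=0,m=4: even sum, s = (-4)+0 = -4
k=0,m=5: odd sum, s = (-4)-5 = -9
k=1,m=1: even sum, s = (-9)+1 = -8
k=1,m=2: odd sum, s = (-8)-2 = -10
k=1,m=3: even sum, s = (-10)+3 = -7
k=1,m=4: odd sum, s = (-7)-4 = -11
k=1,m=5: even sum, s = (-11)+5 = -6
k=2,m=1: odd sum, s = (-6)-1 = -7
k=2,m=2: even sum, s = (-7)+4 = -3
k=2,m=3: odd sum, s = (-3)-3 = -6
k=2,m=4: even sum, s = (-6)+8 = 2
k=2,m=5: odd sum, s = 2-5 = -3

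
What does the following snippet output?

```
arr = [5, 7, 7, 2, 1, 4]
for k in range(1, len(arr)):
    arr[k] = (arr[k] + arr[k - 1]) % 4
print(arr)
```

k=1: arr[1] = (7+5)%4 = 0 → [5, 0, 7, 2, 1, 4]
k=2: arr[2] = (7+0)%4 = 3 → [5, 0, 3, 2, 1, 4]
k=3: arr[3] = (2+3)%4 = 1 → [5, 0, 3, 1, 1, 4]
k=4: arr[4] = (1+1)%4 = 2 → [5, 0, 3, 1, 2, 4]
k=5: arr[5] = (4+2)%4 = 2 → [5, 0, 3, 1, 2, 2]

[5, 0, 3, 1, 2, 2]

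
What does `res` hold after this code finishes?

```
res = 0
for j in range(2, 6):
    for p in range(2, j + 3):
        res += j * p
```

j=2,p=2: res = 0+4 = 4
j=2,p=3: res = 4+6 = 10
j=2,p=4: res = 10+8 = 18
j=3,p=2: res = 18+6 = 24
j=3,p=3: res = 24+9 = 33
j=3,p=4: res = 33+12 = 45
j=3,p=5: res = 45+15 = 60
j=4,p=2: res = 60+8 = 68
j=4,p=3: res = 68+12 = 80
j=4,p=4: res = 80+16 = 96
j=4,p=5: res = 96+20 = 116
j=4,p=6: res = 116+24 = 140
j=5,p=2: res = 140+10 = 150
j=5,p=3: res = 150+15 = 165
j=5,p=4: res = 165+20 = 185
j=5,p=5: res = 185+25 = 210
j=5,p=6: res = 210+30 = 240
j=5,p=7: res = 240+35 = 275

275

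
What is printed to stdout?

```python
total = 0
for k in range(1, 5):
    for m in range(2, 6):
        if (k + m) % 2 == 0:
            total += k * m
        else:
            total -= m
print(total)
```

k=1,m=2: odd sum, total = 0-2 = -2
k=1,m=3: even sum, total = (-2)+3 = 1
k=1,m=4: odd sum, total = 1-4 = -3
k=1,m=5: even sum, total = (-3)+5 = 2
k=2,m=2: even sum, total = 2+4 = 6
k=2,m=3: odd sum, total = 6-3 = 3
k=2,m=4: even sum, total = 3+8 = 11
k=2,m=5: odd sum, total = 11-5 = 6
k=3,m=2: odd sum, total = 6-2 = 4
k=3,m=3: even sum, total = 4+9 = 13
k=3,m=4: odd sum, total = 13-4 = 9
k=3,m=5: even sum, total = 9+15 = 24
k=4,m=2: even sum, total = 24+8 = 32
k=4,m=3: odd sum, total = 32-3 = 29
k=4,m=4: even sum, total = 29+16 = 45
k=4,m=5: odd sum, total = 45-5 = 40

40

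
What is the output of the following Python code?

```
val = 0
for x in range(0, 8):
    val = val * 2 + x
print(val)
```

247

x=0: val = 0*2+0 = 0
x=1: val = 0*2+1 = 1
x=2: val = 1*2+2 = 4
x=3: val = 4*2+3 = 11
x=4: val = 11*2+4 = 26
x=5: val = 26*2+5 = 57
x=6: val = 57*2+6 = 120
x=7: val = 120*2+7 = 247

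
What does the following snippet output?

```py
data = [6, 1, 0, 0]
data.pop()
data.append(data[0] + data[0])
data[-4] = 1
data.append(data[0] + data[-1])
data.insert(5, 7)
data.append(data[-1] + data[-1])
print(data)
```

pop() removes 0 → [6, 1, 0]
append data[0]+data[0] = 6+6 = 12 → [6, 1, 0, 12]
data[-4] = 1 → [1, 1, 0, 12]
append data[0]+data[-1] = 1+12 = 13 → [1, 1, 0, 12, 13]
insert 7 at 5 → [1, 1, 0, 12, 13, 7]
append data[-1]+data[-1] = 7+7 = 14 → [1, 1, 0, 12, 13, 7, 14]

[1, 1, 0, 12, 13, 7, 14]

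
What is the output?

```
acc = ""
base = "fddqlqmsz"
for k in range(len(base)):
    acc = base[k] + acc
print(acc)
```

k=0: prepend 'f' → 'f'
k=1: prepend 'd' → 'df'
k=2: prepend 'd' → 'ddf'
k=3: prepend 'q' → 'qddf'
k=4: prepend 'l' → 'lqddf'
k=5: prepend 'q' → 'qlqddf'
k=6: prepend 'm' → 'mqlqddf'
k=7: prepend 's' → 'smqlqddf'
k=8: prepend 'z' → 'zsmqlqddf'

zsmqlqddf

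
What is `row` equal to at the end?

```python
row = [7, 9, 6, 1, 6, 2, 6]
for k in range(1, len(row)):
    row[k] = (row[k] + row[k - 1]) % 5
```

[7, 1, 2, 3, 4, 1, 2]

k=1: row[1] = (9+7)%5 = 1 → [7, 1, 6, 1, 6, 2, 6]
k=2: row[2] = (6+1)%5 = 2 → [7, 1, 2, 1, 6, 2, 6]
k=3: row[3] = (1+2)%5 = 3 → [7, 1, 2, 3, 6, 2, 6]
k=4: row[4] = (6+3)%5 = 4 → [7, 1, 2, 3, 4, 2, 6]
k=5: row[5] = (2+4)%5 = 1 → [7, 1, 2, 3, 4, 1, 6]
k=6: row[6] = (6+1)%5 = 2 → [7, 1, 2, 3, 4, 1, 2]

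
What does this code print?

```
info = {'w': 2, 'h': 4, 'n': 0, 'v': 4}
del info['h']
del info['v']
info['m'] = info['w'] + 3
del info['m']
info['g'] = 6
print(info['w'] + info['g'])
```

8

del 'h' → {'w': 2, 'n': 0, 'v': 4}
del 'v' → {'w': 2, 'n': 0}
info['m'] = info['w']+3 = 5 → {'w': 2, 'n': 0, 'm': 5}
del 'm' → {'w': 2, 'n': 0}
info['g'] = 6 → {'w': 2, 'n': 0, 'g': 6}
info['w']+info['g'] = 2+6 = 8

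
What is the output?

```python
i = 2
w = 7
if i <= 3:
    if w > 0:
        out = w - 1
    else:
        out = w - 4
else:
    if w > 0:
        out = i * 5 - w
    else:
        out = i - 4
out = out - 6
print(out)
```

i=2, w=7
i <= 3 is True; w > 0 is True
→ out = w - 1 = 6
out = 6-6 = 0

0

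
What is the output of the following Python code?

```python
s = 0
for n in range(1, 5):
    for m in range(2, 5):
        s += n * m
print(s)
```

n=1,m=2: s = 0+2 = 2
n=1,m=3: s = 2+3 = 5
n=1,m=4: s = 5+4 = 9
n=2,m=2: s = 9+4 = 13
n=2,m=3: s = 13+6 = 19
n=2,m=4: s = 19+8 = 27
n=3,m=2: s = 27+6 = 33
n=3,m=3: s = 33+9 = 42
n=3,m=4: s = 42+12 = 54
n=4,m=2: s = 54+8 = 62
n=4,m=3: s = 62+12 = 74
n=4,m=4: s = 74+16 = 90

90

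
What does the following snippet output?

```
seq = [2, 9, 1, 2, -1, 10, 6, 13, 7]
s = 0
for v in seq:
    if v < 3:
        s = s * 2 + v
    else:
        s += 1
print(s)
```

35

v=2: <3, s = 0*2+2 = 2
v=9: not <3, s = 2+1 = 3
v=1: <3, s = 3*2+1 = 7
v=2: <3, s = 7*2+2 = 16
v=-1: <3, s = 16*2+(-1) = 31
v=10: not <3, s = 31+1 = 32
v=6: not <3, s = 32+1 = 33
v=13: not <3, s = 33+1 = 34
v=7: not <3, s = 34+1 = 35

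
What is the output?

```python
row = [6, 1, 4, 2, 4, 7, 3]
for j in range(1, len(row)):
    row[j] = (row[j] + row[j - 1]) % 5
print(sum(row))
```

20

j=1: row[1] = (1+6)%5 = 2 → [6, 2, 4, 2, 4, 7, 3]
j=2: row[2] = (4+2)%5 = 1 → [6, 2, 1, 2, 4, 7, 3]
j=3: row[3] = (2+1)%5 = 3 → [6, 2, 1, 3, 4, 7, 3]
j=4: row[4] = (4+3)%5 = 2 → [6, 2, 1, 3, 2, 7, 3]
j=5: row[5] = (7+2)%5 = 4 → [6, 2, 1, 3, 2, 4, 3]
j=6: row[6] = (3+4)%5 = 2 → [6, 2, 1, 3, 2, 4, 2]
sum = 20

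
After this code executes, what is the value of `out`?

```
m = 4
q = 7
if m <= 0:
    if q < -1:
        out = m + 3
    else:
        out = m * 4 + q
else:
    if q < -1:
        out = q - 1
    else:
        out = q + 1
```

8

m=4, q=7
m <= 0 is False; q < -1 is False
→ out = q + 1 = 8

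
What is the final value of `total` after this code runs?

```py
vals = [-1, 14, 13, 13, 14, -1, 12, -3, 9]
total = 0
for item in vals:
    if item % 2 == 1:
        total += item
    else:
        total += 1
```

item=-1: odd, total = 0+(-1) = -1
item=14: not odd, total = (-1)+1 = 0
item=13: odd, total = 0+13 = 13
item=13: odd, total = 13+13 = 26
item=14: not odd, total = 26+1 = 27
item=-1: odd, total = 27+(-1) = 26
item=12: not odd, total = 26+1 = 27
item=-3: odd, total = 27+(-3) = 24
item=9: odd, total = 24+9 = 33

33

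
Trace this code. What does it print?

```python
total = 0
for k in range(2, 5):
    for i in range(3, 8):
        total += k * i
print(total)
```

k=2,i=3: total = 0+6 = 6
k=2,i=4: total = 6+8 = 14
k=2,i=5: total = 14+10 = 24
k=2,i=6: total = 24+12 = 36
k=2,i=7: total = 36+14 = 50
k=3,i=3: total = 50+9 = 59
k=3,i=4: total = 59+12 = 71
k=3,i=5: total = 71+15 = 86
k=3,i=6: total = 86+18 = 104
k=3,i=7: total = 104+21 = 125
k=4,i=3: total = 125+12 = 137
k=4,i=4: total = 137+16 = 153
k=4,i=5: total = 153+20 = 173
k=4,i=6: total = 173+24 = 197
k=4,i=7: total = 197+28 = 225

225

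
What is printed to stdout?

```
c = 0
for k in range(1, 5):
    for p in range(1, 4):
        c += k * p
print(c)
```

k=1,p=1: c = 0+1 = 1
k=1,p=2: c = 1+2 = 3
k=1,p=3: c = 3+3 = 6
k=2,p=1: c = 6+2 = 8
k=2,p=2: c = 8+4 = 12
k=2,p=3: c = 12+6 = 18
k=3,p=1: c = 18+3 = 21
k=3,p=2: c = 21+6 = 27
k=3,p=3: c = 27+9 = 36
k=4,p=1: c = 36+4 = 40
k=4,p=2: c = 40+8 = 48
k=4,p=3: c = 48+12 = 60

60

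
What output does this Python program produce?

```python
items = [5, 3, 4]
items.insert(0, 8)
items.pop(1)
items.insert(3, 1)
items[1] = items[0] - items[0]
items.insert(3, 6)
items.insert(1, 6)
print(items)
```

insert 8 at 0 → [8, 5, 3, 4]
pop(1) removes 5 → [8, 3, 4]
insert 1 at 3 → [8, 3, 4, 1]
items[1] = items[0]-items[0] = 8-8 = 0 → [8, 0, 4, 1]
insert 6 at 3 → [8, 0, 4, 6, 1]
insert 6 at 1 → [8, 6, 0, 4, 6, 1]

[8, 6, 0, 4, 6, 1]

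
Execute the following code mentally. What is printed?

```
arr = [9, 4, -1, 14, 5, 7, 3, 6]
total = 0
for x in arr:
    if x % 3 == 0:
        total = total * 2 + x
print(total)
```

48

x=9: %3==0, total = 0*2+9 = 9
x=4: not %3==0
x=-1: not %3==0
x=14: not %3==0
x=5: not %3==0
x=7: not %3==0
x=3: %3==0, total = 9*2+3 = 21
x=6: %3==0, total = 21*2+6 = 48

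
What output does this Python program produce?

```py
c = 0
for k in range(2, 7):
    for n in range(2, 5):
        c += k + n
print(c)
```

105

k=2,n=2: c = 0+4 = 4
k=2,n=3: c = 4+5 = 9
k=2,n=4: c = 9+6 = 15
k=3,n=2: c = 15+5 = 20
k=3,n=3: c = 20+6 = 26
k=3,n=4: c = 26+7 = 33
k=4,n=2: c = 33+6 = 39
k=4,n=3: c = 39+7 = 46
k=4,n=4: c = 46+8 = 54
k=5,n=2: c = 54+7 = 61
k=5,n=3: c = 61+8 = 69
k=5,n=4: c = 69+9 = 78
k=6,n=2: c = 78+8 = 86
k=6,n=3: c = 86+9 = 95
k=6,n=4: c = 95+10 = 105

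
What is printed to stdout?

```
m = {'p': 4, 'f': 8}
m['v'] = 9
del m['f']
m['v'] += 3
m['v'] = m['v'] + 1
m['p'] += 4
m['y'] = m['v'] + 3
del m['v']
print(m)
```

{'p': 8, 'y': 16}

m['v'] = 9 → {'p': 4, 'f': 8, 'v': 9}
del 'f' → {'p': 4, 'v': 9}
m['v'] = 9+3 = 12 → {'p': 4, 'v': 12}
m['v'] = m['v']+1 = 13 → {'p': 4, 'v': 13}
m['p'] = 4+4 = 8 → {'p': 8, 'v': 13}
m['y'] = m['v']+3 = 16 → {'p': 8, 'v': 13, 'y': 16}
del 'v' → {'p': 8, 'y': 16}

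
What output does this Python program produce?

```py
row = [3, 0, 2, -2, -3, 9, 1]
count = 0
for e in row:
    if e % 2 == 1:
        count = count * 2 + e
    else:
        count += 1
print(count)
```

e=3: odd, count = 0*2+3 = 3
e=0: not odd, count = 3+1 = 4
e=2: not odd, count = 4+1 = 5
e=-2: not odd, count = 5+1 = 6
e=-3: odd, count = 6*2+(-3) = 9
e=9: odd, count = 9*2+9 = 27
e=1: odd, count = 27*2+1 = 55

55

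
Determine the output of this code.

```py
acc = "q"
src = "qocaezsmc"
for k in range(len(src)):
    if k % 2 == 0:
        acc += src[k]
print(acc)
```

qqcesc

k=0: add 'q' → 'qq'
k=1: skip
k=2: add 'c' → 'qqc'
k=3: skip
k=4: add 'e' → 'qqce'
k=5: skip
k=6: add 's' → 'qqces'
k=7: skip
k=8: add 'c' → 'qqcesc'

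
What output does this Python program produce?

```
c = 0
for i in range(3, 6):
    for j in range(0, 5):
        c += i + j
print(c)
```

90

i=3,j=0: c = 0+3 = 3
i=3,j=1: c = 3+4 = 7
i=3,j=2: c = 7+5 = 12
i=3,j=3: c = 12+6 = 18
i=3,j=4: c = 18+7 = 25
i=4,j=0: c = 25+4 = 29
i=4,j=1: c = 29+5 = 34
i=4,j=2: c = 34+6 = 40
i=4,j=3: c = 40+7 = 47
i=4,j=4: c = 47+8 = 55
i=5,j=0: c = 55+5 = 60
i=5,j=1: c = 60+6 = 66
i=5,j=2: c = 66+7 = 73
i=5,j=3: c = 73+8 = 81
i=5,j=4: c = 81+9 = 90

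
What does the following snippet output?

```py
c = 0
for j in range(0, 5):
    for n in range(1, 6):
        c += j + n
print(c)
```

j=0,n=1: c = 0+1 = 1
j=0,n=2: c = 1+2 = 3
j=0,n=3: c = 3+3 = 6
j=0,n=4: c = 6+4 = 10
j=0,n=5: c = 10+5 = 15
j=1,n=1: c = 15+2 = 17
j=1,n=2: c = 17+3 = 20
j=1,n=3: c = 20+4 = 24
j=1,n=4: c = 24+5 = 29
j=1,n=5: c = 29+6 = 35
j=2,n=1: c = 35+3 = 38
j=2,n=2: c = 38+4 = 42
j=2,n=3: c = 42+5 = 47
j=2,n=4: c = 47+6 = 53
j=2,n=5: c = 53+7 = 60
j=3,n=1: c = 60+4 = 64
j=3,n=2: c = 64+5 = 69
j=3,n=3: c = 69+6 = 75
j=3,n=4: c = 75+7 = 82
j=3,n=5: c = 82+8 = 90
j=4,n=1: c = 90+5 = 95
j=4,n=2: c = 95+6 = 101
j=4,n=3: c = 101+7 = 108
j=4,n=4: c = 108+8 = 116
j=4,n=5: c = 116+9 = 125

125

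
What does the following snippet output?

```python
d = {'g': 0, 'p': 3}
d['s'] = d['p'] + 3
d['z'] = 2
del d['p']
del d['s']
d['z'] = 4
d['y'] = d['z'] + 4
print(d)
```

d['s'] = d['p']+3 = 6 → {'g': 0, 'p': 3, 's': 6}
d['z'] = 2 → {'g': 0, 'p': 3, 's': 6, 'z': 2}
del 'p' → {'g': 0, 's': 6, 'z': 2}
del 's' → {'g': 0, 'z': 2}
d['z'] = 4 → {'g': 0, 'z': 4}
d['y'] = d['z']+4 = 8 → {'g': 0, 'z': 4, 'y': 8}

{'g': 0, 'z': 4, 'y': 8}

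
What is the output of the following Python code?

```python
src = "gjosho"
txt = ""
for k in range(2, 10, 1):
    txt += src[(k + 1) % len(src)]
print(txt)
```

k=2: add src[3]='s' → 's'
k=3: add src[4]='h' → 'sh'
k=4: add src[5]='o' → 'sho'
k=5: add src[0]='g' → 'shog'
k=6: add src[1]='j' → 'shogj'
k=7: add src[2]='o' → 'shogjo'
k=8: add src[3]='s' → 'shogjos'
k=9: add src[4]='h' → 'shogjosh'

shogjosh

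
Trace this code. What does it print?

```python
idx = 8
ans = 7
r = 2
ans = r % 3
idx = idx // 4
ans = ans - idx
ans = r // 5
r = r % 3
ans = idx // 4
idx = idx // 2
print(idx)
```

1

ans = 2%3 = 2
idx = 8//4 = 2
ans = 2-2 = 0
ans = 2//5 = 0
r = 2%3 = 2
ans = 2//4 = 0
idx = 2//2 = 1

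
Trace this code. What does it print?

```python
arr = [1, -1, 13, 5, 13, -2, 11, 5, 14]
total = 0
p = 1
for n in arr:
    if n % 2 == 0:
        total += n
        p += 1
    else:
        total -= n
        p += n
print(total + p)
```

n=1: not even, total = 0-1 = -1; p=2
n=-1: not even, total = (-1)-(-1) = 0; p=1
n=13: not even, total = 0-13 = -13; p=14
n=5: not even, total = (-13)-5 = -18; p=19
n=13: not even, total = (-18)-13 = -31; p=32
n=-2: even, total = (-31)+(-2) = -33; p=33
n=11: not even, total = (-33)-11 = -44; p=44
n=5: not even, total = (-44)-5 = -49; p=49
n=14: even, total = (-49)+14 = -35; p=50
total+p = (-35)+50 = 15

15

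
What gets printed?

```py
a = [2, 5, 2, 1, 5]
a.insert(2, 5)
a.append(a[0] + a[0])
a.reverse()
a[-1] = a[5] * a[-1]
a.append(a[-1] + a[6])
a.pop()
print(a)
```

[4, 5, 1, 2, 5, 5, 10]

insert 5 at 2 → [2, 5, 5, 2, 1, 5]
append a[0]+a[0] = 2+2 = 4 → [2, 5, 5, 2, 1, 5, 4]
reverse → [4, 5, 1, 2, 5, 5, 2]
a[-1] = a[5]*a[-1] = 5*2 = 10 → [4, 5, 1, 2, 5, 5, 10]
append a[-1]+a[6] = 10+10 = 20 → [4, 5, 1, 2, 5, 5, 10, 20]
pop() removes 20 → [4, 5, 1, 2, 5, 5, 10]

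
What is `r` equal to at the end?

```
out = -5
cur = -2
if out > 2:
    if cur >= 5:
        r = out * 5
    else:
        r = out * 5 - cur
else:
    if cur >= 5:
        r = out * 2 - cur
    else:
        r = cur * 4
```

out=-5, cur=-2
out > 2 is False; cur >= 5 is False
→ r = cur * 4 = -8

-8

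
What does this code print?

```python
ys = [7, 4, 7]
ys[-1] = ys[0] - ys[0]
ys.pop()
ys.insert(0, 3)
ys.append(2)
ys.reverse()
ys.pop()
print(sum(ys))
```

ys[-1] = ys[0]-ys[0] = 7-7 = 0 → [7, 4, 0]
pop() removes 0 → [7, 4]
insert 3 at 0 → [3, 7, 4]
append 2 → [3, 7, 4, 2]
reverse → [2, 4, 7, 3]
pop() removes 3 → [2, 4, 7]
sum = 13

13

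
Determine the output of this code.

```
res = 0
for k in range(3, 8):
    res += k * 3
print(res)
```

75

k=3: res = 0+3*3 = 9
k=4: res = 9+4*3 = 21
k=5: res = 21+5*3 = 36
k=6: res = 36+6*3 = 54
k=7: res = 54+7*3 = 75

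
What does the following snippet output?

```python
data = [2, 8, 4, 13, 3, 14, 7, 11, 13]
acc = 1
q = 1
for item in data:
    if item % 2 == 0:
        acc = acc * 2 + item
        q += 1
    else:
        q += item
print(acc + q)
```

138

item=2: even, acc = 1*2+2 = 4; q=2
item=8: even, acc = 4*2+8 = 16; q=3
item=4: even, acc = 16*2+4 = 36; q=4
item=13: not even; q=17
item=3: not even; q=20
item=14: even, acc = 36*2+14 = 86; q=21
item=7: not even; q=28
item=11: not even; q=39
item=13: not even; q=52
acc+q = 86+52 = 138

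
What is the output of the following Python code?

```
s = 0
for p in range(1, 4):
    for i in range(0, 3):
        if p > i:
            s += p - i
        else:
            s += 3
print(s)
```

19

p=1,i=0: 1>0, s = 0+1 = 1
p=1,i=1: not 1>1, s = 1+3 = 4
p=1,i=2: not 1>2, s = 4+3 = 7
p=2,i=0: 2>0, s = 7+2 = 9
p=2,i=1: 2>1, s = 9+1 = 10
p=2,i=2: not 2>2, s = 10+3 = 13
p=3,i=0: 3>0, s = 13+3 = 16
p=3,i=1: 3>1, s = 16+2 = 18
p=3,i=2: 3>2, s = 18+1 = 19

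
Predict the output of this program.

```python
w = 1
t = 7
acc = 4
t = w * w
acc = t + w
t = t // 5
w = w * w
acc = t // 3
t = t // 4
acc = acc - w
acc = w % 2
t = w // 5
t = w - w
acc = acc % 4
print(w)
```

t = 1*1 = 1
acc = 1+1 = 2
t = 1//5 = 0
w = 1*1 = 1
acc = 0//3 = 0
t = 0//4 = 0
acc = 0-1 = -1
acc = 1%2 = 1
t = 1//5 = 0
t = 1-1 = 0
acc = 1%4 = 1

1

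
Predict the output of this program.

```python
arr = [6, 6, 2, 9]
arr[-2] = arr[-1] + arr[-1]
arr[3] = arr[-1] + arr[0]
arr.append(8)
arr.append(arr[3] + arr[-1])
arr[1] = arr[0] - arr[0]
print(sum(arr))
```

arr[-2] = arr[-1]+arr[-1] = 9+9 = 18 → [6, 6, 18, 9]
arr[3] = arr[-1]+arr[0] = 9+6 = 15 → [6, 6, 18, 15]
append 8 → [6, 6, 18, 15, 8]
append arr[3]+arr[-1] = 15+8 = 23 → [6, 6, 18, 15, 8, 23]
arr[1] = arr[0]-arr[0] = 6-6 = 0 → [6, 0, 18, 15, 8, 23]
sum = 70

70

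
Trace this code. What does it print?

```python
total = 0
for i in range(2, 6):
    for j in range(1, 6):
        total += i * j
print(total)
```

i=2,j=1: total = 0+2 = 2
i=2,j=2: total = 2+4 = 6
i=2,j=3: total = 6+6 = 12
i=2,j=4: total = 12+8 = 20
i=2,j=5: total = 20+10 = 30
i=3,j=1: total = 30+3 = 33
i=3,j=2: total = 33+6 = 39
i=3,j=3: total = 39+9 = 48
i=3,j=4: total = 48+12 = 60
i=3,j=5: total = 60+15 = 75
i=4,j=1: total = 75+4 = 79
i=4,j=2: total = 79+8 = 87
i=4,j=3: total = 87+12 = 99
i=4,j=4: total = 99+16 = 115
i=4,j=5: total = 115+20 = 135
i=5,j=1: total = 135+5 = 140
i=5,j=2: total = 140+10 = 150
i=5,j=3: total = 150+15 = 165
i=5,j=4: total = 165+20 = 185
i=5,j=5: total = 185+25 = 210

210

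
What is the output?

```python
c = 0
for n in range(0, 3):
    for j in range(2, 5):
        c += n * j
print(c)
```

27

n=0,j=2: c = 0+0 = 0
n=0,j=3: c = 0+0 = 0
n=0,j=4: c = 0+0 = 0
n=1,j=2: c = 0+2 = 2
n=1,j=3: c = 2+3 = 5
n=1,j=4: c = 5+4 = 9
n=2,j=2: c = 9+4 = 13
n=2,j=3: c = 13+6 = 19
n=2,j=4: c = 19+8 = 27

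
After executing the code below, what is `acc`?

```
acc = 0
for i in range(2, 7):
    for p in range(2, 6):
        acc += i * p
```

i=2,p=2: acc = 0+4 = 4
i=2,p=3: acc = 4+6 = 10
i=2,p=4: acc = 10+8 = 18
i=2,p=5: acc = 18+10 = 28
i=3,p=2: acc = 28+6 = 34
i=3,p=3: acc = 34+9 = 43
i=3,p=4: acc = 43+12 = 55
i=3,p=5: acc = 55+15 = 70
i=4,p=2: acc = 70+8 = 78
i=4,p=3: acc = 78+12 = 90
i=4,p=4: acc = 90+16 = 106
i=4,p=5: acc = 106+20 = 126
i=5,p=2: acc = 126+10 = 136
i=5,p=3: acc = 136+15 = 151
i=5,p=4: acc = 151+20 = 171
i=5,p=5: acc = 171+25 = 196
i=6,p=2: acc = 196+12 = 208
i=6,p=3: acc = 208+18 = 226
i=6,p=4: acc = 226+24 = 250
i=6,p=5: acc = 250+30 = 280

280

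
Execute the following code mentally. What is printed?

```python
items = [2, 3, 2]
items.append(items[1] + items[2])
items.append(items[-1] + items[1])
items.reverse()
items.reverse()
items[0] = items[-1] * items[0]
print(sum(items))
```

34

append items[1]+items[2] = 3+2 = 5 → [2, 3, 2, 5]
append items[-1]+items[1] = 5+3 = 8 → [2, 3, 2, 5, 8]
reverse → [8, 5, 2, 3, 2]
reverse → [2, 3, 2, 5, 8]
items[0] = items[-1]*items[0] = 8*2 = 16 → [16, 3, 2, 5, 8]
sum = 34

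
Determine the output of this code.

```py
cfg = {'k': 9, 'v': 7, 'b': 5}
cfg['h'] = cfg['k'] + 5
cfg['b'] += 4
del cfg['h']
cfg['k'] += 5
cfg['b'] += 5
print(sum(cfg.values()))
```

cfg['h'] = cfg['k']+5 = 14 → {'k': 9, 'v': 7, 'b': 5, 'h': 14}
cfg['b'] = 5+4 = 9 → {'k': 9, 'v': 7, 'b': 9, 'h': 14}
del 'h' → {'k': 9, 'v': 7, 'b': 9}
cfg['k'] = 9+5 = 14 → {'k': 14, 'v': 7, 'b': 9}
cfg['b'] = 9+5 = 14 → {'k': 14, 'v': 7, 'b': 14}
sum of values = 35

35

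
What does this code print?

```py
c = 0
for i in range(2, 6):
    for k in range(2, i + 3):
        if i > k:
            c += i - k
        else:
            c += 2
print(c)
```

i=2,k=2: not 2>2, c = 0+2 = 2
i=2,k=3: not 2>3, c = 2+2 = 4
i=2,k=4: not 2>4, c = 4+2 = 6
i=3,k=2: 3>2, c = 6+1 = 7
i=3,k=3: not 3>3, c = 7+2 = 9
i=3,k=4: not 3>4, c = 9+2 = 11
i=3,k=5: not 3>5, c = 11+2 = 13
i=4,k=2: 4>2, c = 13+2 = 15
i=4,k=3: 4>3, c = 15+1 = 16
i=4,k=4: not 4>4, c = 16+2 = 18
i=4,k=5: not 4>5, c = 18+2 = 20
i=4,k=6: not 4>6, c = 20+2 = 22
i=5,k=2: 5>2, c = 22+3 = 25
i=5,k=3: 5>3, c = 25+2 = 27
i=5,k=4: 5>4, c = 27+1 = 28
i=5,k=5: not 5>5, c = 28+2 = 30
i=5,k=6: not 5>6, c = 30+2 = 32
i=5,k=7: not 5>7, c = 32+2 = 34

34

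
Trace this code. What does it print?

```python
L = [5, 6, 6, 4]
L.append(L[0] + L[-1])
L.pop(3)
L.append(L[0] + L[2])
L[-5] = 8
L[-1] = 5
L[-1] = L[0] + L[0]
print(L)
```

append L[0]+L[-1] = 5+4 = 9 → [5, 6, 6, 4, 9]
pop(3) removes 4 → [5, 6, 6, 9]
append L[0]+L[2] = 5+6 = 11 → [5, 6, 6, 9, 11]
L[-5] = 8 → [8, 6, 6, 9, 11]
L[-1] = 5 → [8, 6, 6, 9, 5]
L[-1] = L[0]+L[0] = 8+8 = 16 → [8, 6, 6, 9, 16]

[8, 6, 6, 9, 16]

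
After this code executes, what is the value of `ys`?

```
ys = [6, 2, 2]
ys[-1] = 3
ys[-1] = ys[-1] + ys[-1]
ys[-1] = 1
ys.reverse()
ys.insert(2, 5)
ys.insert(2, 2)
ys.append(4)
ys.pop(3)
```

ys[-1] = 3 → [6, 2, 3]
ys[-1] = ys[-1]+ys[-1] = 3+3 = 6 → [6, 2, 6]
ys[-1] = 1 → [6, 2, 1]
reverse → [1, 2, 6]
insert 5 at 2 → [1, 2, 5, 6]
insert 2 at 2 → [1, 2, 2, 5, 6]
append 4 → [1, 2, 2, 5, 6, 4]
pop(3) removes 5 → [1, 2, 2, 6, 4]

[1, 2, 2, 6, 4]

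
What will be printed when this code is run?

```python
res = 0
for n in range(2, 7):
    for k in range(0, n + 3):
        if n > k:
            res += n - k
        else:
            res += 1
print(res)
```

n=2,k=0: 2>0, res = 0+2 = 2
n=2,k=1: 2>1, res = 2+1 = 3
n=2,k=2: not 2>2, res = 3+1 = 4
n=2,k=3: not 2>3, res = 4+1 = 5
n=2,k=4: not 2>4, res = 5+1 = 6
n=3,k=0: 3>0, res = 6+3 = 9
n=3,k=1: 3>1, res = 9+2 = 11
n=3,k=2: 3>2, res = 11+1 = 12
n=3,k=3: not 3>3, res = 12+1 = 13
n=3,k=4: not 3>4, res = 13+1 = 14
n=3,k=5: not 3>5, res = 14+1 = 15
n=4,k=0: 4>0, res = 15+4 = 19
n=4,k=1: 4>1, res = 19+3 = 22
n=4,k=2: 4>2, res = 22+2 = 24
n=4,k=3: 4>3, res = 24+1 = 25
n=4,k=4: not 4>4, res = 25+1 = 26
n=4,k=5: not 4>5, res = 26+1 = 27
n=4,k=6: not 4>6, res = 27+1 = 28
n=5,k=0: 5>0, res = 28+5 = 33
n=5,k=1: 5>1, res = 33+4 = 37
n=5,k=2: 5>2, res = 37+3 = 40
n=5,k=3: 5>3, res = 40+2 = 42
n=5,k=4: 5>4, res = 42+1 = 43
n=5,k=5: not 5>5, res = 43+1 = 44
n=5,k=6: not 5>6, res = 44+1 = 45
n=5,k=7: not 5>7, res = 45+1 = 46
n=6,k=0: 6>0, res = 46+6 = 52
n=6,k=1: 6>1, res = 52+5 = 57
n=6,k=2: 6>2, res = 57+4 = 61
n=6,k=3: 6>3, res = 61+3 = 64
n=6,k=4: 6>4, res = 64+2 = 66
n=6,k=5: 6>5, res = 66+1 = 67
n=6,k=6: not 6>6, res = 67+1 = 68
n=6,k=7: not 6>7, res = 68+1 = 69
n=6,k=8: not 6>8, res = 69+1 = 70

70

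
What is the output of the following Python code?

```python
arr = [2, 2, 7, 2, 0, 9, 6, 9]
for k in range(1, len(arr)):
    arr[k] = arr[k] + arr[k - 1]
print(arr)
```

k=1: arr[1] = 2+2 = 4 → [2, 4, 7, 2, 0, 9, 6, 9]
k=2: arr[2] = 7+4 = 11 → [2, 4, 11, 2, 0, 9, 6, 9]
k=3: arr[3] = 2+11 = 13 → [2, 4, 11, 13, 0, 9, 6, 9]
k=4: arr[4] = 0+13 = 13 → [2, 4, 11, 13, 13, 9, 6, 9]
k=5: arr[5] = 9+13 = 22 → [2, 4, 11, 13, 13, 22, 6, 9]
k=6: arr[6] = 6+22 = 28 → [2, 4, 11, 13, 13, 22, 28, 9]
k=7: arr[7] = 9+28 = 37 → [2, 4, 11, 13, 13, 22, 28, 37]

[2, 4, 11, 13, 13, 22, 28, 37]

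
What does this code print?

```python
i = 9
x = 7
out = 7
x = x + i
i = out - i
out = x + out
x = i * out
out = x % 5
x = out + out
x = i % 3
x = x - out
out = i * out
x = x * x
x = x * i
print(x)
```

x = 7+9 = 16
i = 7-9 = -2
out = 16+7 = 23
x = (-2)*23 = -46
out = (-46)%5 = 4
x = 4+4 = 8
x = (-2)%3 = 1
x = 1-4 = -3
out = (-2)*4 = -8
x = (-3)*(-3) = 9
x = 9*(-2) = -18

-18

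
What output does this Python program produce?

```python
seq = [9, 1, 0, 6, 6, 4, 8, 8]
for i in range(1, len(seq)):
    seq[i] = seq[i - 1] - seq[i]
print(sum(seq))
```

i=1: seq[1] = 9-1 = 8 → [9, 8, 0, 6, 6, 4, 8, 8]
i=2: seq[2] = 8-0 = 8 → [9, 8, 8, 6, 6, 4, 8, 8]
i=3: seq[3] = 8-6 = 2 → [9, 8, 8, 2, 6, 4, 8, 8]
i=4: seq[4] = 2-6 = -4 → [9, 8, 8, 2, -4, 4, 8, 8]
i=5: seq[5] = (-4)-4 = -8 → [9, 8, 8, 2, -4, -8, 8, 8]
i=6: seq[6] = (-8)-8 = -16 → [9, 8, 8, 2, -4, -8, -16, 8]
i=7: seq[7] = (-16)-8 = -24 → [9, 8, 8, 2, -4, -8, -16, -24]
sum = -25

-25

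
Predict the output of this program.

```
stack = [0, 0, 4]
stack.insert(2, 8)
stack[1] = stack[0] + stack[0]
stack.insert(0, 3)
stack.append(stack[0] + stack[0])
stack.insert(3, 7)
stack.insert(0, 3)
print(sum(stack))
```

31

insert 8 at 2 → [0, 0, 8, 4]
stack[1] = stack[0]+stack[0] = 0+0 = 0 → [0, 0, 8, 4]
insert 3 at 0 → [3, 0, 0, 8, 4]
append stack[0]+stack[0] = 3+3 = 6 → [3, 0, 0, 8, 4, 6]
insert 7 at 3 → [3, 0, 0, 7, 8, 4, 6]
insert 3 at 0 → [3, 3, 0, 0, 7, 8, 4, 6]
sum = 31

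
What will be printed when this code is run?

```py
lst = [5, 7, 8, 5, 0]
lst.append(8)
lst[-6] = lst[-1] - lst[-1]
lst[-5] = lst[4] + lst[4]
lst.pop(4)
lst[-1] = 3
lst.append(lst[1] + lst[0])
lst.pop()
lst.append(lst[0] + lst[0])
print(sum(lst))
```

append 8 → [5, 7, 8, 5, 0, 8]
lst[-6] = lst[-1]-lst[-1] = 8-8 = 0 → [0, 7, 8, 5, 0, 8]
lst[-5] = lst[4]+lst[4] = 0+0 = 0 → [0, 0, 8, 5, 0, 8]
pop(4) removes 0 → [0, 0, 8, 5, 8]
lst[-1] = 3 → [0, 0, 8, 5, 3]
append lst[1]+lst[0] = 0+0 = 0 → [0, 0, 8, 5, 3, 0]
pop() removes 0 → [0, 0, 8, 5, 3]
append lst[0]+lst[0] = 0+0 = 0 → [0, 0, 8, 5, 3, 0]
sum = 16

16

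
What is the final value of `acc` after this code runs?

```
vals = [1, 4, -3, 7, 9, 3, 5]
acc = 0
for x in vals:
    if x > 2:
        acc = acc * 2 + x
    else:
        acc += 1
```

215

x=1: not >2, acc = 0+1 = 1
x=4: >2, acc = 1*2+4 = 6
x=-3: not >2, acc = 6+1 = 7
x=7: >2, acc = 7*2+7 = 21
x=9: >2, acc = 21*2+9 = 51
x=3: >2, acc = 51*2+3 = 105
x=5: >2, acc = 105*2+5 = 215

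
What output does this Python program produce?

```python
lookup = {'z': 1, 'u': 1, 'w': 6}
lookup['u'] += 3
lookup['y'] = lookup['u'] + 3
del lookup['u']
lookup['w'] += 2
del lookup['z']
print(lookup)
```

{'w': 8, 'y': 7}

lookup['u'] = 1+3 = 4 → {'z': 1, 'u': 4, 'w': 6}
lookup['y'] = lookup['u']+3 = 7 → {'z': 1, 'u': 4, 'w': 6, 'y': 7}
del 'u' → {'z': 1, 'w': 6, 'y': 7}
lookup['w'] = 6+2 = 8 → {'z': 1, 'w': 8, 'y': 7}
del 'z' → {'w': 8, 'y': 7}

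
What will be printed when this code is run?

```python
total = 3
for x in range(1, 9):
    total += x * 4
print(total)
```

x=1: total = 3+1*4 = 7
x=2: total = 7+2*4 = 15
x=3: total = 15+3*4 = 27
x=4: total = 27+4*4 = 43
x=5: total = 43+5*4 = 63
x=6: total = 63+6*4 = 87
x=7: total = 87+7*4 = 115
x=8: total = 115+8*4 = 147

147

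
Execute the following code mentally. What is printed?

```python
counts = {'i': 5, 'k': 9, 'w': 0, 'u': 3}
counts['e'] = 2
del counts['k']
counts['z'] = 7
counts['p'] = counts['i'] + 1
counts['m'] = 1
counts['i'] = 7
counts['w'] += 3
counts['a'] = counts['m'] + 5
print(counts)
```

counts['e'] = 2 → {'i': 5, 'k': 9, 'w': 0, 'u': 3, 'e': 2}
del 'k' → {'i': 5, 'w': 0, 'u': 3, 'e': 2}
counts['z'] = 7 → {'i': 5, 'w': 0, 'u': 3, 'e': 2, 'z': 7}
counts['p'] = counts['i']+1 = 6 → {'i': 5, 'w': 0, 'u': 3, 'e': 2, 'z': 7, 'p': 6}
counts['m'] = 1 → {'i': 5, 'w': 0, 'u': 3, 'e': 2, 'z': 7, 'p': 6, 'm': 1}
counts['i'] = 7 → {'i': 7, 'w': 0, 'u': 3, 'e': 2, 'z': 7, 'p': 6, 'm': 1}
counts['w'] = 0+3 = 3 → {'i': 7, 'w': 3, 'u': 3, 'e': 2, 'z': 7, 'p': 6, 'm': 1}
counts['a'] = counts['m']+5 = 6 → {'i': 7, 'w': 3, 'u': 3, 'e': 2, 'z': 7, 'p': 6, 'm': 1, 'a': 6}

{'i': 7, 'w': 3, 'u': 3, 'e': 2, 'z': 7, 'p': 6, 'm': 1, 'a': 6}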